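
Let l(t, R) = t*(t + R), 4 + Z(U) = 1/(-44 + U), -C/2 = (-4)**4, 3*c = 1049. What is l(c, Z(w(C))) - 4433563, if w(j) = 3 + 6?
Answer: -1358502037/315 ≈ -4.3127e+6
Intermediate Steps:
c = 1049/3 (c = (1/3)*1049 = 1049/3 ≈ 349.67)
C = -512 (C = -2*(-4)**4 = -2*256 = -512)
w(j) = 9
Z(U) = -4 + 1/(-44 + U)
l(t, R) = t*(R + t)
l(c, Z(w(C))) - 4433563 = 1049*((177 - 4*9)/(-44 + 9) + 1049/3)/3 - 4433563 = 1049*((177 - 36)/(-35) + 1049/3)/3 - 4433563 = 1049*(-1/35*141 + 1049/3)/3 - 4433563 = 1049*(-141/35 + 1049/3)/3 - 4433563 = (1049/3)*(36292/105) - 4433563 = 38070308/315 - 4433563 = -1358502037/315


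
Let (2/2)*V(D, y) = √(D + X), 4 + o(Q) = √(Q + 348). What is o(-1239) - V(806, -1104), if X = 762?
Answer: -4 - 28*√2 + 9*I*√11 ≈ -43.598 + 29.85*I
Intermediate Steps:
o(Q) = -4 + √(348 + Q) (o(Q) = -4 + √(Q + 348) = -4 + √(348 + Q))
V(D, y) = √(762 + D) (V(D, y) = √(D + 762) = √(762 + D))
o(-1239) - V(806, -1104) = (-4 + √(348 - 1239)) - √(762 + 806) = (-4 + √(-891)) - √1568 = (-4 + 9*I*√11) - 28*√2 = -4 - 28*√2 + 9*I*√11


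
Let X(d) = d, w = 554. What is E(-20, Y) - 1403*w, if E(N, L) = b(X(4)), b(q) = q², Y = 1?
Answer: -777246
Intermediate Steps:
E(N, L) = 16 (E(N, L) = 4² = 16)
E(-20, Y) - 1403*w = 16 - 1403*554 = 16 - 777262 = -777246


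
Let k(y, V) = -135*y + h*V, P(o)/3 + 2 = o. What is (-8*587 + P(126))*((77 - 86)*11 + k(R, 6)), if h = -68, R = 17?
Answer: 12115848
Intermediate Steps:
P(o) = -6 + 3*o
k(y, V) = -135*y - 68*V
(-8*587 + P(126))*((77 - 86)*11 + k(R, 6)) = (-8*587 + (-6 + 3*126))*((77 - 86)*11 + (-135*17 - 68*6)) = (-4696 + (-6 + 378))*(-9*11 + (-2295 - 408)) = (-4696 + 372)*(-99 - 2703) = -4324*(-2802) = 12115848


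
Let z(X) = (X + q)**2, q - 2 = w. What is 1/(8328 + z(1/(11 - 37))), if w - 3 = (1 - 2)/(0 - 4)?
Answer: 2704/22592353 ≈ 0.00011969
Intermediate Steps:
w = 13/4 (w = 3 + (1 - 2)/(0 - 4) = 3 - 1/(-4) = 3 - 1*(-1/4) = 3 + 1/4 = 13/4 ≈ 3.2500)
q = 21/4 (q = 2 + 13/4 = 21/4 ≈ 5.2500)
z(X) = (21/4 + X)**2 (z(X) = (X + 21/4)**2 = (21/4 + X)**2)
1/(8328 + z(1/(11 - 37))) = 1/(8328 + (21 + 4/(11 - 37))**2/16) = 1/(8328 + (21 + 4/(-26))**2/16) = 1/(8328 + (21 + 4*(-1/26))**2/16) = 1/(8328 + (21 - 2/13)**2/16) = 1/(8328 + (271/13)**2/16) = 1/(8328 + (1/16)*(73441/169)) = 1/(8328 + 73441/2704) = 1/(22592353/2704) = 2704/22592353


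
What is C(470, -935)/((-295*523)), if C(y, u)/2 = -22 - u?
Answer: -1826/154285 ≈ -0.011835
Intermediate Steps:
C(y, u) = -44 - 2*u (C(y, u) = 2*(-22 - u) = -44 - 2*u)
C(470, -935)/((-295*523)) = (-44 - 2*(-935))/((-295*523)) = (-44 + 1870)/(-154285) = 1826*(-1/154285) = -1826/154285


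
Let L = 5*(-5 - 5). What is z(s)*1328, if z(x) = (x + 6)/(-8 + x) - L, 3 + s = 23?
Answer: 207832/3 ≈ 69277.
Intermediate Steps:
s = 20 (s = -3 + 23 = 20)
L = -50 (L = 5*(-10) = -50)
z(x) = 50 + (6 + x)/(-8 + x) (z(x) = (x + 6)/(-8 + x) - 1*(-50) = (6 + x)/(-8 + x) + 50 = 50 + (6 + x)/(-8 + x))
z(s)*1328 = ((-394 + 51*20)/(-8 + 20))*1328 = ((-394 + 1020)/12)*1328 = ((1/12)*626)*1328 = (313/6)*1328 = 207832/3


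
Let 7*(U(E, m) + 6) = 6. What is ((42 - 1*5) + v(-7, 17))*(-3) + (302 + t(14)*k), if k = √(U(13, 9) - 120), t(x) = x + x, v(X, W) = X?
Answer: 212 + 8*I*√1533 ≈ 212.0 + 313.23*I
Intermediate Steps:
U(E, m) = -36/7 (U(E, m) = -6 + (⅐)*6 = -6 + 6/7 = -36/7)
t(x) = 2*x
k = 2*I*√1533/7 (k = √(-36/7 - 120) = √(-876/7) = 2*I*√1533/7 ≈ 11.187*I)
((42 - 1*5) + v(-7, 17))*(-3) + (302 + t(14)*k) = ((42 - 1*5) - 7)*(-3) + (302 + (2*14)*(2*I*√1533/7)) = ((42 - 5) - 7)*(-3) + (302 + 28*(2*I*√1533/7)) = (37 - 7)*(-3) + (302 + 8*I*√1533) = 30*(-3) + (302 + 8*I*√1533) = -90 + (302 + 8*I*√1533) = 212 + 8*I*√1533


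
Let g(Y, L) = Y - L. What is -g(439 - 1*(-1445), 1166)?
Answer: -718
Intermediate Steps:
-g(439 - 1*(-1445), 1166) = -((439 - 1*(-1445)) - 1*1166) = -((439 + 1445) - 1166) = -(1884 - 1166) = -1*718 = -718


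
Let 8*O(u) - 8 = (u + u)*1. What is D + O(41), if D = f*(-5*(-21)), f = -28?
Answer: -11715/4 ≈ -2928.8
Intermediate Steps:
O(u) = 1 + u/4 (O(u) = 1 + ((u + u)*1)/8 = 1 + ((2*u)*1)/8 = 1 + (2*u)/8 = 1 + u/4)
D = -2940 (D = -(-140)*(-21) = -28*105 = -2940)
D + O(41) = -2940 + (1 + (¼)*41) = -2940 + (1 + 41/4) = -2940 + 45/4 = -11715/4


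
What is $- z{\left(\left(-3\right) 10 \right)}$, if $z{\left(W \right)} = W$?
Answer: $30$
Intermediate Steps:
$- z{\left(\left(-3\right) 10 \right)} = - \left(-3\right) 10 = \left(-1\right) \left(-30\right) = 30$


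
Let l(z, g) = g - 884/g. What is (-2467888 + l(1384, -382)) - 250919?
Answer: -519364657/191 ≈ -2.7192e+6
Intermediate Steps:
(-2467888 + l(1384, -382)) - 250919 = (-2467888 + (-382 - 884/(-382))) - 250919 = (-2467888 + (-382 - 884*(-1/382))) - 250919 = (-2467888 + (-382 + 442/191)) - 250919 = (-2467888 - 72520/191) - 250919 = -471439128/191 - 250919 = -519364657/191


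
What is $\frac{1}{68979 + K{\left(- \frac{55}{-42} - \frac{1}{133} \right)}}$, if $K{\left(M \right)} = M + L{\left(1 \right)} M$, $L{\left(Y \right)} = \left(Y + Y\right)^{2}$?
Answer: $\frac{798}{55050437} \approx 1.4496 \cdot 10^{-5}$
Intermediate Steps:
$L{\left(Y \right)} = 4 Y^{2}$ ($L{\left(Y \right)} = \left(2 Y\right)^{2} = 4 Y^{2}$)
$K{\left(M \right)} = 5 M$ ($K{\left(M \right)} = M + 4 \cdot 1^{2} M = M + 4 \cdot 1 M = M + 4 M = 5 M$)
$\frac{1}{68979 + K{\left(- \frac{55}{-42} - \frac{1}{133} \right)}} = \frac{1}{68979 + 5 \left(- \frac{55}{-42} - \frac{1}{133}\right)} = \frac{1}{68979 + 5 \left(\left(-55\right) \left(- \frac{1}{42}\right) - \frac{1}{133}\right)} = \frac{1}{68979 + 5 \left(\frac{55}{42} - \frac{1}{133}\right)} = \frac{1}{68979 + 5 \cdot \frac{1039}{798}} = \frac{1}{68979 + \frac{5195}{798}} = \frac{1}{\frac{55050437}{798}} = \frac{798}{55050437}$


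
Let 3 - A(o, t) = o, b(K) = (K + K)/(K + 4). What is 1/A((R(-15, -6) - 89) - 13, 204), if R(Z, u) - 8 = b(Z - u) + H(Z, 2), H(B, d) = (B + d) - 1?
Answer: 5/537 ≈ 0.0093110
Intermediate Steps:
H(B, d) = -1 + B + d
b(K) = 2*K/(4 + K) (b(K) = (2*K)/(4 + K) = 2*K/(4 + K))
R(Z, u) = 9 + Z + 2*(Z - u)/(4 + Z - u) (R(Z, u) = 8 + (2*(Z - u)/(4 + (Z - u)) + (-1 + Z + 2)) = 8 + (2*(Z - u)/(4 + Z - u) + (1 + Z)) = 8 + (1 + Z + 2*(Z - u)/(4 + Z - u)) = 9 + Z + 2*(Z - u)/(4 + Z - u))
A(o, t) = 3 - o
1/A((R(-15, -6) - 89) - 13, 204) = 1/(3 - (((-2*(-6) + 2*(-15) + (9 - 15)*(4 - 15 - 1*(-6)))/(4 - 15 - 1*(-6)) - 89) - 13)) = 1/(3 - (((12 - 30 - 6*(4 - 15 + 6))/(4 - 15 + 6) - 89) - 13)) = 1/(3 - (((12 - 30 - 6*(-5))/(-5) - 89) - 13)) = 1/(3 - ((-(12 - 30 + 30)/5 - 89) - 13)) = 1/(3 - ((-⅕*12 - 89) - 13)) = 1/(3 - ((-12/5 - 89) - 13)) = 1/(3 - (-457/5 - 13)) = 1/(3 - 1*(-522/5)) = 1/(3 + 522/5) = 1/(537/5) = 5/537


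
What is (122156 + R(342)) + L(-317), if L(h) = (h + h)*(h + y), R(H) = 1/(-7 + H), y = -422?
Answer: 197878471/335 ≈ 5.9068e+5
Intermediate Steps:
L(h) = 2*h*(-422 + h) (L(h) = (h + h)*(h - 422) = (2*h)*(-422 + h) = 2*h*(-422 + h))
(122156 + R(342)) + L(-317) = (122156 + 1/(-7 + 342)) + 2*(-317)*(-422 - 317) = (122156 + 1/335) + 2*(-317)*(-739) = (122156 + 1/335) + 468526 = 40922261/335 + 468526 = 197878471/335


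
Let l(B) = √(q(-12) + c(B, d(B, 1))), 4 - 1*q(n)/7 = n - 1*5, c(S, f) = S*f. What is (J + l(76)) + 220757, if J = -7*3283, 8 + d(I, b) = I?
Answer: 197776 + √5315 ≈ 1.9785e+5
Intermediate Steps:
d(I, b) = -8 + I
q(n) = 63 - 7*n (q(n) = 28 - 7*(n - 1*5) = 28 - 7*(n - 5) = 28 - 7*(-5 + n) = 28 + (35 - 7*n) = 63 - 7*n)
l(B) = √(147 + B*(-8 + B)) (l(B) = √((63 - 7*(-12)) + B*(-8 + B)) = √((63 + 84) + B*(-8 + B)) = √(147 + B*(-8 + B)))
J = -22981
(J + l(76)) + 220757 = (-22981 + √(147 + 76*(-8 + 76))) + 220757 = (-22981 + √(147 + 76*68)) + 220757 = (-22981 + √(147 + 5168)) + 220757 = (-22981 + √5315) + 220757 = 197776 + √5315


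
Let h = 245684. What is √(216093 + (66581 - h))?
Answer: 3*√4110 ≈ 192.33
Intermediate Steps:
√(216093 + (66581 - h)) = √(216093 + (66581 - 1*245684)) = √(216093 + (66581 - 245684)) = √(216093 - 179103) = √36990 = 3*√4110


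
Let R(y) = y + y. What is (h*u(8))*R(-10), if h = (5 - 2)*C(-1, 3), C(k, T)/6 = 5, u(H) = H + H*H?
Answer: -129600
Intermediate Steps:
u(H) = H + H**2
C(k, T) = 30 (C(k, T) = 6*5 = 30)
R(y) = 2*y
h = 90 (h = (5 - 2)*30 = 3*30 = 90)
(h*u(8))*R(-10) = (90*(8*(1 + 8)))*(2*(-10)) = (90*(8*9))*(-20) = (90*72)*(-20) = 6480*(-20) = -129600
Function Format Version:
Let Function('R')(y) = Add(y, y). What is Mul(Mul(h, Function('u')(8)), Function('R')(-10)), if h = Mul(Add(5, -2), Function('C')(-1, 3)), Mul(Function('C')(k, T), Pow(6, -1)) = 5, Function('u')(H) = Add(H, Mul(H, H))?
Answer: -129600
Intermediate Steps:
Function('u')(H) = Add(H, Pow(H, 2))
Function('C')(k, T) = 30 (Function('C')(k, T) = Mul(6, 5) = 30)
Function('R')(y) = Mul(2, y)
h = 90 (h = Mul(Add(5, -2), 30) = Mul(3, 30) = 90)
Mul(Mul(h, Function('u')(8)), Function('R')(-10)) = Mul(Mul(90, Mul(8, Add(1, 8))), Mul(2, -10)) = Mul(Mul(90, Mul(8, 9)), -20) = Mul(Mul(90, 72), -20) = Mul(6480, -20) = -129600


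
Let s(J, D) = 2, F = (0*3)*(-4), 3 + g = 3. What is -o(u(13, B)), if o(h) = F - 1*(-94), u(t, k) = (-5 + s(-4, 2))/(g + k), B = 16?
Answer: -94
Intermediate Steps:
g = 0 (g = -3 + 3 = 0)
F = 0 (F = 0*(-4) = 0)
u(t, k) = -3/k (u(t, k) = (-5 + 2)/(0 + k) = -3/k)
o(h) = 94 (o(h) = 0 - 1*(-94) = 0 + 94 = 94)
-o(u(13, B)) = -1*94 = -94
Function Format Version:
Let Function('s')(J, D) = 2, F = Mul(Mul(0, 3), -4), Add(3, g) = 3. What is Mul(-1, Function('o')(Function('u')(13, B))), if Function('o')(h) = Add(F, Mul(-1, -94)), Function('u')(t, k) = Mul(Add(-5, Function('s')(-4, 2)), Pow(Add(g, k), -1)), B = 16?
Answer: -94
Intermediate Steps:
g = 0 (g = Add(-3, 3) = 0)
F = 0 (F = Mul(0, -4) = 0)
Function('u')(t, k) = Mul(-3, Pow(k, -1)) (Function('u')(t, k) = Mul(Add(-5, 2), Pow(Add(0, k), -1)) = Mul(-3, Pow(k, -1)))
Function('o')(h) = 94 (Function('o')(h) = Add(0, Mul(-1, -94)) = Add(0, 94) = 94)
Mul(-1, Function('o')(Function('u')(13, B))) = Mul(-1, 94) = -94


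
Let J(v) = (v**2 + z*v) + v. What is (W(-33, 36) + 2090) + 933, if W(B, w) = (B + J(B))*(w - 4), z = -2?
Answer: 37871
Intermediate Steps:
J(v) = v**2 - v (J(v) = (v**2 - 2*v) + v = v**2 - v)
W(B, w) = (-4 + w)*(B + B*(-1 + B)) (W(B, w) = (B + B*(-1 + B))*(w - 4) = (B + B*(-1 + B))*(-4 + w) = (-4 + w)*(B + B*(-1 + B)))
(W(-33, 36) + 2090) + 933 = ((-33)**2*(-4 + 36) + 2090) + 933 = (1089*32 + 2090) + 933 = (34848 + 2090) + 933 = 36938 + 933 = 37871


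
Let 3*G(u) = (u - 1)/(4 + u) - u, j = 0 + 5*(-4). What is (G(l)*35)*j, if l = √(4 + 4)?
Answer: 350 + 175*√2 ≈ 597.49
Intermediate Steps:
l = 2*√2 (l = √8 = 2*√2 ≈ 2.8284)
j = -20 (j = 0 - 20 = -20)
G(u) = -u/3 + (-1 + u)/(3*(4 + u)) (G(u) = ((u - 1)/(4 + u) - u)/3 = ((-1 + u)/(4 + u) - u)/3 = (-u + (-1 + u)/(4 + u))/3 = -u/3 + (-1 + u)/(3*(4 + u)))
(G(l)*35)*j = (((-1 - (2*√2)² - 6*√2)/(3*(4 + 2*√2)))*35)*(-20) = (((-1 - 1*8 - 6*√2)/(3*(4 + 2*√2)))*35)*(-20) = (((-1 - 8 - 6*√2)/(3*(4 + 2*√2)))*35)*(-20) = (((-9 - 6*√2)/(3*(4 + 2*√2)))*35)*(-20) = (35*(-9 - 6*√2)/(3*(4 + 2*√2)))*(-20) = -700*(-9 - 6*√2)/(3*(4 + 2*√2))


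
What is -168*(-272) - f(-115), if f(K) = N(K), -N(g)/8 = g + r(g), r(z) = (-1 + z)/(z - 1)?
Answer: 44784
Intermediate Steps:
r(z) = 1 (r(z) = (-1 + z)/(-1 + z) = 1)
N(g) = -8 - 8*g (N(g) = -8*(g + 1) = -8*(1 + g) = -8 - 8*g)
f(K) = -8 - 8*K
-168*(-272) - f(-115) = -168*(-272) - (-8 - 8*(-115)) = 45696 - (-8 + 920) = 45696 - 1*912 = 45696 - 912 = 44784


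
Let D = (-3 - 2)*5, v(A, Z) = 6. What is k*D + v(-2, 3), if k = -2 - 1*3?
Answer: 131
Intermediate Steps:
D = -25 (D = -5*5 = -25)
k = -5 (k = -2 - 3 = -5)
k*D + v(-2, 3) = -5*(-25) + 6 = 125 + 6 = 131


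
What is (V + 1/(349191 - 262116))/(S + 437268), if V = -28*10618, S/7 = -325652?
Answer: 25887745799/160417924200 ≈ 0.16138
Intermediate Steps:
S = -2279564 (S = 7*(-325652) = -2279564)
V = -297304
(V + 1/(349191 - 262116))/(S + 437268) = (-297304 + 1/(349191 - 262116))/(-2279564 + 437268) = (-297304 + 1/87075)/(-1842296) = (-297304 + 1/87075)*(-1/1842296) = -25887745799/87075*(-1/1842296) = 25887745799/160417924200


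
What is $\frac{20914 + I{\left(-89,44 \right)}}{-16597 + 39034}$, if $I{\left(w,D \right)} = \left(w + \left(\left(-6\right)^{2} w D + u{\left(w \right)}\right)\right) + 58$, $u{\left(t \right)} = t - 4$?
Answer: $- \frac{13354}{2493} \approx -5.3566$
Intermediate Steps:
$u{\left(t \right)} = -4 + t$ ($u{\left(t \right)} = t - 4 = -4 + t$)
$I{\left(w,D \right)} = 54 + 2 w + 36 D w$ ($I{\left(w,D \right)} = \left(w + \left(\left(-6\right)^{2} w D + \left(-4 + w\right)\right)\right) + 58 = \left(w + \left(36 w D + \left(-4 + w\right)\right)\right) + 58 = \left(w + \left(36 D w + \left(-4 + w\right)\right)\right) + 58 = \left(w + \left(-4 + w + 36 D w\right)\right) + 58 = \left(-4 + 2 w + 36 D w\right) + 58 = 54 + 2 w + 36 D w$)
$\frac{20914 + I{\left(-89,44 \right)}}{-16597 + 39034} = \frac{20914 + \left(54 + 2 \left(-89\right) + 36 \cdot 44 \left(-89\right)\right)}{-16597 + 39034} = \frac{20914 - 141100}{22437} = \left(20914 - 141100\right) \frac{1}{22437} = \left(-120186\right) \frac{1}{22437} = - \frac{13354}{2493}$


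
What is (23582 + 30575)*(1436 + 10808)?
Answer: 663098308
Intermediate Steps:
(23582 + 30575)*(1436 + 10808) = 54157*12244 = 663098308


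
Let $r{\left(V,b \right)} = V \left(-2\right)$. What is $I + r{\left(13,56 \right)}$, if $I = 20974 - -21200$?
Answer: $42148$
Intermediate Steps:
$r{\left(V,b \right)} = - 2 V$
$I = 42174$ ($I = 20974 + 21200 = 42174$)
$I + r{\left(13,56 \right)} = 42174 - 26 = 42148$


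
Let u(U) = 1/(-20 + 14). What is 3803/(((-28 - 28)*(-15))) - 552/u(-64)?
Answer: 2785883/840 ≈ 3316.5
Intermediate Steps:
u(U) = -⅙ (u(U) = 1/(-6) = -⅙)
3803/(((-28 - 28)*(-15))) - 552/u(-64) = 3803/(((-28 - 28)*(-15))) - 552/(-⅙) = 3803/((-56*(-15))) - 552*(-6) = 3803/840 + 3312 = 2785883/840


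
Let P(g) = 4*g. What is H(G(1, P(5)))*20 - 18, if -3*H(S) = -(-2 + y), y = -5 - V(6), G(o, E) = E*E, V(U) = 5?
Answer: -98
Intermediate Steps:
G(o, E) = E**2
y = -10 (y = -5 - 1*5 = -5 - 5 = -10)
H(S) = -4 (H(S) = -(-1)*(-2 - 10)/3 = -(-1)*(-12)/3 = -1/3*12 = -4)
H(G(1, P(5)))*20 - 18 = -4*20 - 18 = -80 - 18 = -98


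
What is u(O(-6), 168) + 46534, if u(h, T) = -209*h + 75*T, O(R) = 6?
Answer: 57880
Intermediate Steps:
u(O(-6), 168) + 46534 = (-209*6 + 75*168) + 46534 = (-1254 + 12600) + 46534 = 11346 + 46534 = 57880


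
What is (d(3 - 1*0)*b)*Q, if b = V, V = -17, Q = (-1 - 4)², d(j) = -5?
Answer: 2125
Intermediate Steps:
Q = 25 (Q = (-5)² = 25)
b = -17
(d(3 - 1*0)*b)*Q = -5*(-17)*25 = 85*25 = 2125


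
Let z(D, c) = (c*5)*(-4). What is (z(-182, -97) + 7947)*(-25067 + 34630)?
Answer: 94549381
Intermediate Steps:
z(D, c) = -20*c (z(D, c) = (5*c)*(-4) = -20*c)
(z(-182, -97) + 7947)*(-25067 + 34630) = (-20*(-97) + 7947)*(-25067 + 34630) = (1940 + 7947)*9563 = 9887*9563 = 94549381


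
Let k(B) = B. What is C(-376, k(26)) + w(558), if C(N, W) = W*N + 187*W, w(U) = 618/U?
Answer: -456899/93 ≈ -4912.9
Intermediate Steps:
C(N, W) = 187*W + N*W (C(N, W) = N*W + 187*W = 187*W + N*W)
C(-376, k(26)) + w(558) = 26*(187 - 376) + 618/558 = 26*(-189) + 618*(1/558) = -4914 + 103/93 = -456899/93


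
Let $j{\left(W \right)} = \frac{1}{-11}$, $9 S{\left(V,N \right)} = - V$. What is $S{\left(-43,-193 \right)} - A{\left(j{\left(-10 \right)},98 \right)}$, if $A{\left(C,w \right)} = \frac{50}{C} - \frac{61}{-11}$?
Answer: $\frac{54374}{99} \approx 549.23$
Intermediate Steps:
$S{\left(V,N \right)} = - \frac{V}{9}$ ($S{\left(V,N \right)} = \frac{\left(-1\right) V}{9} = - \frac{V}{9}$)
$j{\left(W \right)} = - \frac{1}{11}$
$A{\left(C,w \right)} = \frac{61}{11} + \frac{50}{C}$ ($A{\left(C,w \right)} = \frac{50}{C} - - \frac{61}{11} = \frac{50}{C} + \frac{61}{11} = \frac{61}{11} + \frac{50}{C}$)
$S{\left(-43,-193 \right)} - A{\left(j{\left(-10 \right)},98 \right)} = \left(- \frac{1}{9}\right) \left(-43\right) - \left(\frac{61}{11} + \frac{50}{- \frac{1}{11}}\right) = \frac{43}{9} - \left(\frac{61}{11} + 50 \left(-11\right)\right) = \frac{43}{9} - \left(\frac{61}{11} - 550\right) = \frac{43}{9} - - \frac{5989}{11} = \frac{43}{9} + \frac{5989}{11} = \frac{54374}{99}$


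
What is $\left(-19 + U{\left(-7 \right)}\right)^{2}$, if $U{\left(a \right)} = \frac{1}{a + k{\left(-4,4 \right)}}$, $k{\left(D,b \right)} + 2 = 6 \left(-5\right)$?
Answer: $\frac{550564}{1521} \approx 361.98$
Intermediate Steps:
$k{\left(D,b \right)} = -32$ ($k{\left(D,b \right)} = -2 + 6 \left(-5\right) = -2 - 30 = -32$)
$U{\left(a \right)} = \frac{1}{-32 + a}$ ($U{\left(a \right)} = \frac{1}{a - 32} = \frac{1}{-32 + a}$)
$\left(-19 + U{\left(-7 \right)}\right)^{2} = \left(-19 + \frac{1}{-32 - 7}\right)^{2} = \left(-19 + \frac{1}{-39}\right)^{2} = \left(-19 - \frac{1}{39}\right)^{2} = \left(- \frac{742}{39}\right)^{2} = \frac{550564}{1521}$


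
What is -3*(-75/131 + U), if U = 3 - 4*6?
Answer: 8478/131 ≈ 64.718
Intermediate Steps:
U = -21 (U = 3 - 24 = -21)
-3*(-75/131 + U) = -3*(-75/131 - 21) = -3*(-2826/131) = 8478/131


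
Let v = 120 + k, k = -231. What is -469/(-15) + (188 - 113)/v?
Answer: 16978/555 ≈ 30.591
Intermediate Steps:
v = -111 (v = 120 - 231 = -111)
-469/(-15) + (188 - 113)/v = -469/(-15) + (188 - 113)/(-111) = -469*(-1/15) + 75*(-1/111) = 469/15 - 25/37 = 16978/555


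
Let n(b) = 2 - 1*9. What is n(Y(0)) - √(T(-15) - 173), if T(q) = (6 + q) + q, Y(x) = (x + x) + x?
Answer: -7 - I*√197 ≈ -7.0 - 14.036*I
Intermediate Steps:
Y(x) = 3*x (Y(x) = 2*x + x = 3*x)
T(q) = 6 + 2*q
n(b) = -7 (n(b) = 2 - 9 = -7)
n(Y(0)) - √(T(-15) - 173) = -7 - √((6 + 2*(-15)) - 173) = -7 - √((6 - 30) - 173) = -7 - √(-24 - 173) = -7 - √(-197) = -7 - I*√197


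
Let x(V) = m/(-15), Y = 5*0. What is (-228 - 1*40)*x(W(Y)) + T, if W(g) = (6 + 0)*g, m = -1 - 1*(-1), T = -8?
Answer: -8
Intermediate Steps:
Y = 0
m = 0 (m = -1 + 1 = 0)
W(g) = 6*g
x(V) = 0 (x(V) = 0/(-15) = 0*(-1/15) = 0)
(-228 - 1*40)*x(W(Y)) + T = (-228 - 1*40)*0 - 8 = (-228 - 40)*0 - 8 = -268*0 - 8 = 0 - 8 = -8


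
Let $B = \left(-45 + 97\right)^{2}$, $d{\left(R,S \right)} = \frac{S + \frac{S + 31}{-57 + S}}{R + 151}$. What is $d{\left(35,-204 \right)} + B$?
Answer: $\frac{131215313}{48546} \approx 2702.9$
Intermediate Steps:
$d{\left(R,S \right)} = \frac{S + \frac{31 + S}{-57 + S}}{151 + R}$
$B = 2704$ ($B = 52^{2} = 2704$)
$d{\left(35,-204 \right)} + B = \frac{31 + \left(-204\right)^{2} - -11424}{-8607 - 1995 + 151 \left(-204\right) + 35 \left(-204\right)} + 2704 = \frac{31 + 41616 + 11424}{-8607 - 1995 - 30804 - 7140} + 2704 = \frac{1}{-48546} \cdot 53071 + 2704 = \left(- \frac{1}{48546}\right) 53071 + 2704 = - \frac{53071}{48546} + 2704 = \frac{131215313}{48546}$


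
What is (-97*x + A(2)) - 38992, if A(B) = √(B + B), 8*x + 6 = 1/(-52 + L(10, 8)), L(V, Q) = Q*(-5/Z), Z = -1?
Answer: -3735959/96 ≈ -38916.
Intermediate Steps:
L(V, Q) = 5*Q (L(V, Q) = Q*(-5/(-1)) = Q*(-5*(-1)) = Q*5 = 5*Q)
x = -73/96 (x = -¾ + 1/(8*(-52 + 5*8)) = -¾ + 1/(8*(-52 + 40)) = -¾ + (⅛)/(-12) = -¾ + (⅛)*(-1/12) = -¾ - 1/96 = -73/96 ≈ -0.76042)
A(B) = √2*√B (A(B) = √(2*B) = √2*√B)
(-97*x + A(2)) - 38992 = (-97*(-73/96) + √2*√2) - 38992 = (7081/96 + 2) - 38992 = 7273/96 - 38992 = -3735959/96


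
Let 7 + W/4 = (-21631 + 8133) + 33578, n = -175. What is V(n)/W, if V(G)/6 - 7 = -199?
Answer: -96/6691 ≈ -0.014348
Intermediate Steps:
W = 80292 (W = -28 + 4*((-21631 + 8133) + 33578) = -28 + 4*(-13498 + 33578) = -28 + 4*20080 = -28 + 80320 = 80292)
V(G) = -1152 (V(G) = 42 + 6*(-199) = 42 - 1194 = -1152)
V(n)/W = -1152/80292 = -1152*1/80292 = -96/6691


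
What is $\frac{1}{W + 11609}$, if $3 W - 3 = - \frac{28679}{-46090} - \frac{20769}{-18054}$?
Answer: $\frac{208027215}{2415318883973} \approx 8.6128 \cdot 10^{-5}$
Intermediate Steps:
$W = \frac{330945038}{208027215}$ ($W = 1 + \frac{- \frac{28679}{-46090} - \frac{20769}{-18054}}{3} = 1 + \frac{\left(-28679\right) \left(- \frac{1}{46090}\right) - - \frac{6923}{6018}}{3} = 1 + \frac{\frac{28679}{46090} + \frac{6923}{6018}}{3} = 1 + \frac{1}{3} \cdot \frac{122917823}{69342405} = 1 + \frac{122917823}{208027215} = \frac{330945038}{208027215} \approx 1.5909$)
$\frac{1}{W + 11609} = \frac{1}{\frac{330945038}{208027215} + 11609} = \frac{1}{\frac{2415318883973}{208027215}} = \frac{208027215}{2415318883973}$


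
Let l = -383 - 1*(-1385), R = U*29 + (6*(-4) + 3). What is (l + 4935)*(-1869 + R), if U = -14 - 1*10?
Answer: -15353082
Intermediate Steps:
U = -24 (U = -14 - 10 = -24)
R = -717 (R = -24*29 + (6*(-4) + 3) = -696 + (-24 + 3) = -696 - 21 = -717)
l = 1002 (l = -383 + 1385 = 1002)
(l + 4935)*(-1869 + R) = (1002 + 4935)*(-1869 - 717) = 5937*(-2586) = -15353082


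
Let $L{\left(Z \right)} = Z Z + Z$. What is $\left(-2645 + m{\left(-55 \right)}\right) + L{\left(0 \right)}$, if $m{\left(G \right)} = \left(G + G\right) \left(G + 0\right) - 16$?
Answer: $3389$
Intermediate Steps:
$L{\left(Z \right)} = Z + Z^{2}$ ($L{\left(Z \right)} = Z^{2} + Z = Z + Z^{2}$)
$m{\left(G \right)} = -16 + 2 G^{2}$ ($m{\left(G \right)} = 2 G G - 16 = 2 G^{2} - 16 = -16 + 2 G^{2}$)
$\left(-2645 + m{\left(-55 \right)}\right) + L{\left(0 \right)} = \left(-2645 - \left(16 - 2 \left(-55\right)^{2}\right)\right) + 0 \left(1 + 0\right) = \left(-2645 + \left(-16 + 2 \cdot 3025\right)\right) + 0 \cdot 1 = \left(-2645 + \left(-16 + 6050\right)\right) + 0 = \left(-2645 + 6034\right) + 0 = 3389 + 0 = 3389$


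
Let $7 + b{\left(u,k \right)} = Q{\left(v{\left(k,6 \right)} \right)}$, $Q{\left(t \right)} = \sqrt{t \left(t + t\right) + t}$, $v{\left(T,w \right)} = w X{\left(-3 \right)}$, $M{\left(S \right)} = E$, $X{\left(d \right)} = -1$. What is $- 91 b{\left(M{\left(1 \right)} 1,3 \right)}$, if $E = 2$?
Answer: $637 - 91 \sqrt{66} \approx -102.29$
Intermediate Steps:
$M{\left(S \right)} = 2$
$v{\left(T,w \right)} = - w$ ($v{\left(T,w \right)} = w \left(-1\right) = - w$)
$Q{\left(t \right)} = \sqrt{t + 2 t^{2}}$ ($Q{\left(t \right)} = \sqrt{t 2 t + t} = \sqrt{2 t^{2} + t} = \sqrt{t + 2 t^{2}}$)
$b{\left(u,k \right)} = -7 + \sqrt{66}$ ($b{\left(u,k \right)} = -7 + \sqrt{\left(-1\right) 6 \left(1 + 2 \left(\left(-1\right) 6\right)\right)} = -7 + \sqrt{- 6 \left(1 + 2 \left(-6\right)\right)} = -7 + \sqrt{- 6 \left(1 - 12\right)} = -7 + \sqrt{\left(-6\right) \left(-11\right)} = -7 + \sqrt{66}$)
$- 91 b{\left(M{\left(1 \right)} 1,3 \right)} = - 91 \left(-7 + \sqrt{66}\right) = 637 - 91 \sqrt{66}$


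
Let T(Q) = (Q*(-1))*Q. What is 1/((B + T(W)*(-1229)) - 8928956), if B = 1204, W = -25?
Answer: -1/8159627 ≈ -1.2255e-7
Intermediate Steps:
T(Q) = -Q² (T(Q) = (-Q)*Q = -Q²)
1/((B + T(W)*(-1229)) - 8928956) = 1/((1204 - 1*(-25)²*(-1229)) - 8928956) = 1/((1204 - 1*625*(-1229)) - 8928956) = 1/((1204 - 625*(-1229)) - 8928956) = 1/((1204 + 768125) - 8928956) = 1/(769329 - 8928956) = 1/(-8159627) = -1/8159627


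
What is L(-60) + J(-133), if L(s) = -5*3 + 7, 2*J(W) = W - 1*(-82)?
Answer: -67/2 ≈ -33.500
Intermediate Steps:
J(W) = 41 + W/2 (J(W) = (W - 1*(-82))/2 = (W + 82)/2 = (82 + W)/2 = 41 + W/2)
L(s) = -8 (L(s) = -15 + 7 = -8)
L(-60) + J(-133) = -8 + (41 + (½)*(-133)) = -8 + (41 - 133/2) = -8 - 51/2 = -67/2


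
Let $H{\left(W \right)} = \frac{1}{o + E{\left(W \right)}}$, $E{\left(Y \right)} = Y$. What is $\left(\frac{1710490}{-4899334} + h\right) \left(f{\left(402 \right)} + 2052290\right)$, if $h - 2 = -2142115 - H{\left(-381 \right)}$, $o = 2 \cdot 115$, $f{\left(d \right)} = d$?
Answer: $- \frac{1626485646592232797508}{369899717} \approx -4.3971 \cdot 10^{12}$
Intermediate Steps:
$o = 230$
$H{\left(W \right)} = \frac{1}{230 + W}$
$h = - \frac{323459062}{151}$ ($h = 2 - \left(2142115 + \frac{1}{230 - 381}\right) = 2 - \frac{323459364}{151} = - \frac{323459062}{151} \approx -2.1421 \cdot 10^{6}$)
$\left(\frac{1710490}{-4899334} + h\right) \left(f{\left(402 \right)} + 2052290\right) = \left(\frac{1710490}{-4899334} - \frac{323459062}{151}\right) \left(402 + 2052290\right) = \left(1710490 \left(- \frac{1}{4899334}\right) - \frac{323459062}{151}\right) 2052692 = \left(- \frac{855245}{2449667} - \frac{323459062}{151}\right) 2052692 = \left(- \frac{792367119174349}{369899717}\right) 2052692 = - \frac{1626485646592232797508}{369899717}$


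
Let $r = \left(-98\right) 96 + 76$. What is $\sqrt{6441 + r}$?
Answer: $7 i \sqrt{59} \approx 53.768 i$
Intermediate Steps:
$r = -9332$ ($r = -9408 + 76 = -9332$)
$\sqrt{6441 + r} = \sqrt{6441 - 9332} = \sqrt{-2891} = 7 i \sqrt{59}$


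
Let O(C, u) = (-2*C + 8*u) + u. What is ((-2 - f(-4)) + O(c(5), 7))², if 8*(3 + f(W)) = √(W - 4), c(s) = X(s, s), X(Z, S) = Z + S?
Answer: (-176 + I*√2)²/16 ≈ 1935.9 - 31.113*I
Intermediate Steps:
X(Z, S) = S + Z
c(s) = 2*s (c(s) = s + s = 2*s)
f(W) = -3 + √(-4 + W)/8 (f(W) = -3 + √(W - 4)/8 = -3 + √(-4 + W)/8)
O(C, u) = -2*C + 9*u
((-2 - f(-4)) + O(c(5), 7))² = ((-2 - (-3 + √(-4 - 4)/8)) + (-4*5 + 9*7))² = ((-2 - (-3 + √(-8)/8)) + (-2*10 + 63))² = ((-2 - (-3 + (2*I*√2)/8)) + (-20 + 63))² = ((-2 - (-3 + I*√2/4)) + 43)² = ((-2 + (3 - I*√2/4)) + 43)² = ((1 - I*√2/4) + 43)² = (44 - I*√2/4)²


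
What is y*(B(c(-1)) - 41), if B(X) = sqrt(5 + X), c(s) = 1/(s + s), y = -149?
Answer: 6109 - 447*sqrt(2)/2 ≈ 5792.9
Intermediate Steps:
c(s) = 1/(2*s)
y*(B(c(-1)) - 41) = -149*(sqrt(5 + (1/2)/(-1)) - 41) = -149*(sqrt(5 + (1/2)*(-1)) - 41) = -149*(sqrt(5 - 1/2) - 41) = -149*(sqrt(9/2) - 41) = -149*(3*sqrt(2)/2 - 41) = -149*(-41 + 3*sqrt(2)/2) = 6109 - 447*sqrt(2)/2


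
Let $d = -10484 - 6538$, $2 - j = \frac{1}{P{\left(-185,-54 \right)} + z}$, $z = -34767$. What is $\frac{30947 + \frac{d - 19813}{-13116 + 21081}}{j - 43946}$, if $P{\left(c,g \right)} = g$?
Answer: $- \frac{190707668276}{270840802071} \approx -0.70413$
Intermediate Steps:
$j = \frac{69643}{34821}$ ($j = 2 - \frac{1}{-54 - 34767} = 2 - \frac{1}{-34821} = 2 - - \frac{1}{34821} = 2 + \frac{1}{34821} = \frac{69643}{34821} \approx 2.0$)
$d = -17022$
$\frac{30947 + \frac{d - 19813}{-13116 + 21081}}{j - 43946} = \frac{30947 + \frac{-17022 - 19813}{-13116 + 21081}}{\frac{69643}{34821} - 43946} = \frac{30947 - \frac{36835}{7965}}{- \frac{1530174023}{34821}} = \left(30947 - \frac{7367}{1593}\right) \left(- \frac{34821}{1530174023}\right) = \frac{49291204}{1593} \left(- \frac{34821}{1530174023}\right) = - \frac{190707668276}{270840802071}$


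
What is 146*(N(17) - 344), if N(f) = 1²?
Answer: -50078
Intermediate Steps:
N(f) = 1
146*(N(17) - 344) = 146*(1 - 344) = 146*(-343) = -50078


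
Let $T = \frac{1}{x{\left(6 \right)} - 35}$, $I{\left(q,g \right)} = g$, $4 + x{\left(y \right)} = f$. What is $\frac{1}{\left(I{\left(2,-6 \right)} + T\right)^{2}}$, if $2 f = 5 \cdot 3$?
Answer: $\frac{3969}{144400} \approx 0.027486$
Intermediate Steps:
$f = \frac{15}{2}$ ($f = \frac{5 \cdot 3}{2} = \frac{1}{2} \cdot 15 = \frac{15}{2} \approx 7.5$)
$x{\left(y \right)} = \frac{7}{2}$ ($x{\left(y \right)} = -4 + \frac{15}{2} = \frac{7}{2}$)
$T = - \frac{2}{63}$ ($T = \frac{1}{\frac{7}{2} - 35} = \frac{1}{- \frac{63}{2}} = - \frac{2}{63} \approx -0.031746$)
$\frac{1}{\left(I{\left(2,-6 \right)} + T\right)^{2}} = \frac{1}{\left(-6 - \frac{2}{63}\right)^{2}} = \frac{1}{\left(- \frac{380}{63}\right)^{2}} = \frac{1}{\frac{144400}{3969}} = \frac{3969}{144400}$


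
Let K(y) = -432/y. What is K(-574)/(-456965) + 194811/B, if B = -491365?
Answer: -729981863067/1841200179245 ≈ -0.39647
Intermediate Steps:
K(-574)/(-456965) + 194811/B = -432/(-574)/(-456965) + 194811/(-491365) = -432*(-1/574)*(-1/456965) + 194811*(-1/491365) = (216/287)*(-1/456965) - 194811/491365 = -216/131148955 - 194811/491365 = -729981863067/1841200179245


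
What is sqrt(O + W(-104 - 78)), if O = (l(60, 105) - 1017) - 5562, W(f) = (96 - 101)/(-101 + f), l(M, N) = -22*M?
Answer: 2*I*sqrt(158155399)/283 ≈ 88.876*I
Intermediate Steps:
W(f) = -5/(-101 + f)
O = -7899 (O = (-22*60 - 1017) - 5562 = (-1320 - 1017) - 5562 = -2337 - 5562 = -7899)
sqrt(O + W(-104 - 78)) = sqrt(-7899 - 5/(-101 + (-104 - 78))) = sqrt(-7899 - 5/(-101 - 182)) = sqrt(-7899 - 5/(-283)) = sqrt(-7899 - 5*(-1/283)) = sqrt(-7899 + 5/283) = sqrt(-2235412/283) = 2*I*sqrt(158155399)/283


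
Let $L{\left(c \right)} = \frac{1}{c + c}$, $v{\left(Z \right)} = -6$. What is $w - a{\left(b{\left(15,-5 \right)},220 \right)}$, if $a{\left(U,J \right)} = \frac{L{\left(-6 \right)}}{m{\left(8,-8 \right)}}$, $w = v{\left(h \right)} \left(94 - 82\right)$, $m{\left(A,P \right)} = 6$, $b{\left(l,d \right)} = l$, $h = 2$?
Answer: $- \frac{5183}{72} \approx -71.986$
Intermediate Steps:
$L{\left(c \right)} = \frac{1}{2 c}$
$w = -72$ ($w = - 6 \left(94 - 82\right) = \left(-6\right) 12 = -72$)
$a{\left(U,J \right)} = - \frac{1}{72}$ ($a{\left(U,J \right)} = \frac{\frac{1}{2} \frac{1}{-6}}{6} = \frac{1}{2} \left(- \frac{1}{6}\right) \frac{1}{6} = \left(- \frac{1}{12}\right) \frac{1}{6} = - \frac{1}{72}$)
$w - a{\left(b{\left(15,-5 \right)},220 \right)} = -72 - - \frac{1}{72} = -72 + \frac{1}{72} = - \frac{5183}{72}$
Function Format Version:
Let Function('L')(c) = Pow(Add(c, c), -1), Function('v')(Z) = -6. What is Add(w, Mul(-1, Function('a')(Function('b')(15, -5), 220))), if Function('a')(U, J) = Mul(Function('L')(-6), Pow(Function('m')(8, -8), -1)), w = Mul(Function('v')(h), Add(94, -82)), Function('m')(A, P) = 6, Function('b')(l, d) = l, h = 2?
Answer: Rational(-5183, 72) ≈ -71.986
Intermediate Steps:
Function('L')(c) = Mul(Rational(1, 2), Pow(c, -1)) (Function('L')(c) = Pow(Mul(2, c), -1) = Mul(Rational(1, 2), Pow(c, -1)))
w = -72 (w = Mul(-6, Add(94, -82)) = Mul(-6, 12) = -72)
Function('a')(U, J) = Rational(-1, 72) (Function('a')(U, J) = Mul(Mul(Rational(1, 2), Pow(-6, -1)), Pow(6, -1)) = Mul(Mul(Rational(1, 2), Rational(-1, 6)), Rational(1, 6)) = Mul(Rational(-1, 12), Rational(1, 6)) = Rational(-1, 72))
Add(w, Mul(-1, Function('a')(Function('b')(15, -5), 220))) = Add(-72, Mul(-1, Rational(-1, 72))) = Add(-72, Rational(1, 72)) = Rational(-5183, 72)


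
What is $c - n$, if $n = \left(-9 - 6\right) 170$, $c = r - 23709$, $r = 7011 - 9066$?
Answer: $-23214$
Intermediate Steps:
$r = -2055$ ($r = 7011 - 9066 = -2055$)
$c = -25764$ ($c = -2055 - 23709 = -25764$)
$n = -2550$ ($n = \left(-9 - 6\right) 170 = \left(-15\right) 170 = -2550$)
$c - n = -25764 - -2550 = -25764 + 2550 = -23214$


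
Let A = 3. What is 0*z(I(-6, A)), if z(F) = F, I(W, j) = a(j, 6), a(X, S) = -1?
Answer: 0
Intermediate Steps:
I(W, j) = -1
0*z(I(-6, A)) = 0*(-1) = 0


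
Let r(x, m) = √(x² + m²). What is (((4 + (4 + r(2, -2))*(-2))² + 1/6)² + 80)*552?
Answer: 7365934/3 + 1701632*√2 ≈ 4.8618e+6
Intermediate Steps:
r(x, m) = √(m² + x²)
(((4 + (4 + r(2, -2))*(-2))² + 1/6)² + 80)*552 = (((4 + (4 + √((-2)² + 2²))*(-2))² + 1/6)² + 80)*552 = (((4 + (4 + √(4 + 4))*(-2))² + ⅙)² + 80)*552 = (((4 + (4 + √8)*(-2))² + ⅙)² + 80)*552 = (((4 + (4 + 2*√2)*(-2))² + ⅙)² + 80)*552 = (((4 + (-8 - 4*√2))² + ⅙)² + 80)*552 = (((-4 - 4*√2)² + ⅙)² + 80)*552 = ((⅙ + (-4 - 4*√2)²)² + 80)*552 = (80 + (⅙ + (-4 - 4*√2)²)²)*552 = 44160 + 552*(⅙ + (-4 - 4*√2)²)²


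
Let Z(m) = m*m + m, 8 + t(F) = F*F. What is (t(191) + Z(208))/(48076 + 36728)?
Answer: 79945/84804 ≈ 0.94270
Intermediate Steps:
t(F) = -8 + F² (t(F) = -8 + F*F = -8 + F²)
Z(m) = m + m² (Z(m) = m² + m = m + m²)
(t(191) + Z(208))/(48076 + 36728) = ((-8 + 191²) + 208*(1 + 208))/(48076 + 36728) = ((-8 + 36481) + 208*209)/84804 = (36473 + 43472)*(1/84804) = 79945*(1/84804) = 79945/84804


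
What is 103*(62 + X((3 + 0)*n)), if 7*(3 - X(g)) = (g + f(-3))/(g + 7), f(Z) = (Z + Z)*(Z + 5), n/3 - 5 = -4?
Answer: 750149/112 ≈ 6697.8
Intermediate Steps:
n = 3 (n = 15 + 3*(-4) = 15 - 12 = 3)
f(Z) = 2*Z*(5 + Z) (f(Z) = (2*Z)*(5 + Z) = 2*Z*(5 + Z))
X(g) = 3 - (-12 + g)/(7*(7 + g)) (X(g) = 3 - (g + 2*(-3)*(5 - 3))/(7*(g + 7)) = 3 - (g + 2*(-3)*2)/(7*(7 + g)) = 3 - (g - 12)/(7*(7 + g)) = 3 - (-12 + g)/(7*(7 + g)))
103*(62 + X((3 + 0)*n)) = 103*(62 + (159 + 20*((3 + 0)*3))/(7*(7 + (3 + 0)*3))) = 103*(62 + (159 + 20*(3*3))/(7*(7 + 3*3))) = 103*(62 + (159 + 20*9)/(7*(7 + 9))) = 103*(62 + (⅐)*(159 + 180)/16) = 103*(62 + (⅐)*(1/16)*339) = 103*(62 + 339/112) = 103*(7283/112) = 750149/112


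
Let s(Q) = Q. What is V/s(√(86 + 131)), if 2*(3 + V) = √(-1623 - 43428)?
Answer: √217*(-6 + I*√45051)/434 ≈ -0.20365 + 7.2043*I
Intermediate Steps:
V = -3 + I*√45051/2 (V = -3 + √(-1623 - 43428)/2 = -3 + √(-45051)/2 = -3 + (I*√45051)/2 = -3 + I*√45051/2 ≈ -3.0 + 106.13*I)
V/s(√(86 + 131)) = (-3 + I*√45051/2)/(√(86 + 131)) = (-3 + I*√45051/2)/(√217) = (-3 + I*√45051/2)*(√217/217) = √217*(-3 + I*√45051/2)/217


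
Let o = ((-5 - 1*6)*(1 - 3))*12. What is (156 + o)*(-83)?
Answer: -34860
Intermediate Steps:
o = 264 (o = ((-5 - 6)*(-2))*12 = -11*(-2)*12 = 22*12 = 264)
(156 + o)*(-83) = (156 + 264)*(-83) = 420*(-83) = -34860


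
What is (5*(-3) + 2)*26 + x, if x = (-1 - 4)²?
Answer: -313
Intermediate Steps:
x = 25 (x = (-5)² = 25)
(5*(-3) + 2)*26 + x = (5*(-3) + 2)*26 + 25 = (-15 + 2)*26 + 25 = -13*26 + 25 = -338 + 25 = -313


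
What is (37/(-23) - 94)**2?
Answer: 4835601/529 ≈ 9141.0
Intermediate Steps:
(37/(-23) - 94)**2 = (37*(-1/23) - 94)**2 = (-37/23 - 94)**2 = (-2199/23)**2 = 4835601/529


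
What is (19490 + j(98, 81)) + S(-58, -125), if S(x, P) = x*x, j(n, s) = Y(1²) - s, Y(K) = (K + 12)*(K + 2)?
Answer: 22812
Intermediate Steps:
Y(K) = (2 + K)*(12 + K) (Y(K) = (12 + K)*(2 + K) = (2 + K)*(12 + K))
j(n, s) = 39 - s (j(n, s) = (24 + (1²)² + 14*1²) - s = (24 + 1² + 14*1) - s = (24 + 1 + 14) - s = 39 - s)
S(x, P) = x²
(19490 + j(98, 81)) + S(-58, -125) = (19490 + (39 - 1*81)) + (-58)² = (19490 + (39 - 81)) + 3364 = (19490 - 42) + 3364 = 19448 + 3364 = 22812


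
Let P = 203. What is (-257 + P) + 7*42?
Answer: 240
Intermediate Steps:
(-257 + P) + 7*42 = (-257 + 203) + 7*42 = -54 + 294 = 240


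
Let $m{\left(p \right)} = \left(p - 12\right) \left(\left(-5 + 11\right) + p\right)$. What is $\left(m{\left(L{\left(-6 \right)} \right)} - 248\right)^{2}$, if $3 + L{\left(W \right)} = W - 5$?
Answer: $1600$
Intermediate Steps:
$L{\left(W \right)} = -8 + W$ ($L{\left(W \right)} = -3 + \left(W - 5\right) = -3 + \left(-5 + W\right) = -8 + W$)
$m{\left(p \right)} = \left(-12 + p\right) \left(6 + p\right)$
$\left(m{\left(L{\left(-6 \right)} \right)} - 248\right)^{2} = \left(\left(-72 + \left(-8 - 6\right)^{2} - 6 \left(-8 - 6\right)\right) - 248\right)^{2} = \left(\left(-72 + \left(-14\right)^{2} - -84\right) - 248\right)^{2} = \left(\left(-72 + 196 + 84\right) - 248\right)^{2} = \left(208 - 248\right)^{2} = \left(-40\right)^{2} = 1600$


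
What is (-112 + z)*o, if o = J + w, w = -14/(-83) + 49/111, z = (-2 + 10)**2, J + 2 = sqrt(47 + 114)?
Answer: 204880/3071 - 48*sqrt(161) ≈ -542.34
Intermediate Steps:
J = -2 + sqrt(161) (J = -2 + sqrt(47 + 114) = -2 + sqrt(161) ≈ 10.689)
z = 64 (z = 8**2 = 64)
w = 5621/9213 (w = -14*(-1/83) + 49*(1/111) = 14/83 + 49/111 = 5621/9213 ≈ 0.61012)
o = -12805/9213 + sqrt(161) (o = (-2 + sqrt(161)) + 5621/9213 = -12805/9213 + sqrt(161) ≈ 11.299)
(-112 + z)*o = (-112 + 64)*(-12805/9213 + sqrt(161)) = -48*(-12805/9213 + sqrt(161)) = 204880/3071 - 48*sqrt(161)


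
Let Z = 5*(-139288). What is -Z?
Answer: 696440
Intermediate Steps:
Z = -696440
-Z = -1*(-696440) = 696440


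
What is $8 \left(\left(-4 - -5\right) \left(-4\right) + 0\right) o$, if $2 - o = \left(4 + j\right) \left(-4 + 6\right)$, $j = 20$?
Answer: $1472$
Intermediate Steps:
$o = -46$ ($o = 2 - \left(4 + 20\right) \left(-4 + 6\right) = 2 - 24 \cdot 2 = 2 - 48 = -46$)
$8 \left(\left(-4 - -5\right) \left(-4\right) + 0\right) o = 8 \left(\left(-4 - -5\right) \left(-4\right) + 0\right) \left(-46\right) = 8 \left(\left(-4 + 5\right) \left(-4\right) + 0\right) \left(-46\right) = 8 \left(1 \left(-4\right) + 0\right) \left(-46\right) = 8 \left(-4 + 0\right) \left(-46\right) = 8 \left(-4\right) \left(-46\right) = \left(-32\right) \left(-46\right) = 1472$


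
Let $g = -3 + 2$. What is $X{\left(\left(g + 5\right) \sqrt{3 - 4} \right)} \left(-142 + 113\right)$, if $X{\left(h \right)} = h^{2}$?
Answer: $464$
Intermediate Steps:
$g = -1$
$X{\left(\left(g + 5\right) \sqrt{3 - 4} \right)} \left(-142 + 113\right) = \left(\left(-1 + 5\right) \sqrt{3 - 4}\right)^{2} \left(-142 + 113\right) = \left(4 \sqrt{-1}\right)^{2} \left(-29\right) = \left(4 i\right)^{2} \left(-29\right) = \left(-16\right) \left(-29\right) = 464$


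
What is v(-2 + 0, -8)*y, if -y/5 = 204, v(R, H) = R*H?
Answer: -16320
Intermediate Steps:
v(R, H) = H*R
y = -1020 (y = -5*204 = -1020)
v(-2 + 0, -8)*y = -8*(-2 + 0)*(-1020) = -8*(-2)*(-1020) = 16*(-1020) = -16320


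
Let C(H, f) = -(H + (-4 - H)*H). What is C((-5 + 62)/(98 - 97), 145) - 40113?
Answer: -36693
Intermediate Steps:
C(H, f) = -H - H*(-4 - H) (C(H, f) = -(H + H*(-4 - H)) = -H - H*(-4 - H))
C((-5 + 62)/(98 - 97), 145) - 40113 = ((-5 + 62)/(98 - 97))*(3 + (-5 + 62)/(98 - 97)) - 40113 = (57/1)*(3 + 57/1) - 40113 = (57*1)*(3 + 57*1) - 40113 = 57*(3 + 57) - 40113 = 57*60 - 40113 = 3420 - 40113 = -36693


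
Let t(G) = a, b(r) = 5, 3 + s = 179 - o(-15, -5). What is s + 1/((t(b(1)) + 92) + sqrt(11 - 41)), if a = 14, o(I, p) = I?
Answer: 1075956/5633 - I*sqrt(30)/11266 ≈ 191.01 - 0.00048617*I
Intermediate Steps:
s = 191 (s = -3 + (179 - 1*(-15)) = -3 + (179 + 15) = -3 + 194 = 191)
t(G) = 14
s + 1/((t(b(1)) + 92) + sqrt(11 - 41)) = 191 + 1/((14 + 92) + sqrt(11 - 41)) = 191 + 1/(106 + sqrt(-30)) = 191 + 1/(106 + I*sqrt(30))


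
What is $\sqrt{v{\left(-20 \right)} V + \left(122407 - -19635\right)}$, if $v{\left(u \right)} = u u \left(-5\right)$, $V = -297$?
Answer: $\sqrt{736042} \approx 857.93$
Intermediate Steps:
$v{\left(u \right)} = - 5 u^{2}$ ($v{\left(u \right)} = u^{2} \left(-5\right) = - 5 u^{2}$)
$\sqrt{v{\left(-20 \right)} V + \left(122407 - -19635\right)} = \sqrt{- 5 \left(-20\right)^{2} \left(-297\right) + \left(122407 - -19635\right)} = \sqrt{\left(-5\right) 400 \left(-297\right) + \left(122407 + 19635\right)} = \sqrt{\left(-2000\right) \left(-297\right) + 142042} = \sqrt{594000 + 142042} = \sqrt{736042}$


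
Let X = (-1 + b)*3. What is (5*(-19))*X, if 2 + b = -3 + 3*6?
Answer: -3420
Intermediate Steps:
b = 13 (b = -2 + (-3 + 3*6) = -2 + (-3 + 18) = -2 + 15 = 13)
X = 36 (X = (-1 + 13)*3 = 12*3 = 36)
(5*(-19))*X = (5*(-19))*36 = -95*36 = -3420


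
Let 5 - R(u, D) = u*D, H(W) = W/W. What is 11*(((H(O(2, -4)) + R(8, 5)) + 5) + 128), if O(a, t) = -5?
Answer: 1089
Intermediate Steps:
H(W) = 1
R(u, D) = 5 - D*u (R(u, D) = 5 - u*D = 5 - D*u)
11*(((H(O(2, -4)) + R(8, 5)) + 5) + 128) = 11*(((1 + (5 - 1*5*8)) + 5) + 128) = 11*(((1 + (5 - 40)) + 5) + 128) = 11*(((1 - 35) + 5) + 128) = 11*((-34 + 5) + 128) = 11*(-29 + 128) = 11*99 = 1089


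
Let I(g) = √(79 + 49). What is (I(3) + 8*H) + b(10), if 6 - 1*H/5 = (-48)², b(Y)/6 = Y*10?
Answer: -91320 + 8*√2 ≈ -91309.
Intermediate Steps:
I(g) = 8*√2 (I(g) = √128 = 8*√2)
b(Y) = 60*Y (b(Y) = 6*(Y*10) = 6*(10*Y) = 60*Y)
H = -11490 (H = 30 - 5*(-48)² = 30 - 5*2304 = 30 - 11520 = -11490)
(I(3) + 8*H) + b(10) = (8*√2 + 8*(-11490)) + 60*10 = (8*√2 - 91920) + 600 = (-91920 + 8*√2) + 600 = -91320 + 8*√2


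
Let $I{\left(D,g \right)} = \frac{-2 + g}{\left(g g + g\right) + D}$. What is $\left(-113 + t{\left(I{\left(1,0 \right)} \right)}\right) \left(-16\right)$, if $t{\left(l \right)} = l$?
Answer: $1840$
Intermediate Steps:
$I{\left(D,g \right)} = \frac{-2 + g}{D + g + g^{2}}$ ($I{\left(D,g \right)} = \frac{-2 + g}{\left(g^{2} + g\right) + D} = \frac{-2 + g}{\left(g + g^{2}\right) + D} = \frac{-2 + g}{D + g + g^{2}}$)
$\left(-113 + t{\left(I{\left(1,0 \right)} \right)}\right) \left(-16\right) = \left(-113 + \frac{-2 + 0}{1 + 0 + 0^{2}}\right) \left(-16\right) = \left(-113 + \frac{1}{1 + 0 + 0} \left(-2\right)\right) \left(-16\right) = \left(-113 + 1^{-1} \left(-2\right)\right) \left(-16\right) = \left(-113 + 1 \left(-2\right)\right) \left(-16\right) = \left(-113 - 2\right) \left(-16\right) = \left(-115\right) \left(-16\right) = 1840$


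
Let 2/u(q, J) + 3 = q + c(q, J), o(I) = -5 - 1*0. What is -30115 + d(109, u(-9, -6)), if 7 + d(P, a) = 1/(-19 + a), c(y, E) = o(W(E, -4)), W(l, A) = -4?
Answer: -9789667/325 ≈ -30122.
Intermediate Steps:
o(I) = -5 (o(I) = -5 + 0 = -5)
c(y, E) = -5
u(q, J) = 2/(-8 + q) (u(q, J) = 2/(-3 + (q - 5)) = 2/(-3 + (-5 + q)) = 2/(-8 + q))
d(P, a) = -7 + 1/(-19 + a)
-30115 + d(109, u(-9, -6)) = -30115 + (134 - 14/(-8 - 9))/(-19 + 2/(-8 - 9)) = -30115 + (134 - 14/(-17))/(-19 + 2/(-17)) = -30115 + (134 - 14*(-1)/17)/(-19 + 2*(-1/17)) = -30115 + (134 - 7*(-2/17))/(-19 - 2/17) = -30115 + (134 + 14/17)/(-325/17) = -30115 - 17/325*2292/17 = -30115 - 2292/325 = -9789667/325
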